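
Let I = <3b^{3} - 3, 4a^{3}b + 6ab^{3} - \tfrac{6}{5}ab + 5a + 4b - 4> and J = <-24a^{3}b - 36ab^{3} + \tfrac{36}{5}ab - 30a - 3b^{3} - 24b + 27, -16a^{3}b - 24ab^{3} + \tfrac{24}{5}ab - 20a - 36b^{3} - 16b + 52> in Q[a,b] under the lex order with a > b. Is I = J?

Yes, the ideals are equal.

Since reduced Gröbner bases are canonical representatives of ideals under a given ordering, it suffices to compute and compare them.
Buchberger on the first generating set:
f_1 = 3b^{3} - 3, LT = b^{3}.
f_2 = 4a^{3}b + 6ab^{3} - \tfrac{6}{5}ab + 5a + 4b - 4, LT = a^{3}b.

S(f_1,f_2): lcm = a^{3}b^{3}. S = -a^{3} - \tfrac{3}{2}ab^{5} + \tfrac{3}{10}ab^{3} - \tfrac{5}{4}ab^{2} - b^{3} + b^{2}.
  reduce S modulo (f_1, f_2):
  remainder -a^{3} - \tfrac{11}{4}ab^{2} + \tfrac{3}{10}a + b^{2} - 1 ≠ 0; add g_3 = -a^{3} - \tfrac{11}{4}ab^{2} + \tfrac{3}{10}a + b^{2} - 1 to the basis.

The other S-polynomials (S(f_1,g_3), S(f_2,g_3)) all reduce to 0 modulo the current basis, so we have a Gröbner basis.
Inter-reduce: drop elements whose leading term is divisible by another's, tail-reduce, and make monic.
Reduced Gröbner basis: {a^{3} + \tfrac{11}{4}ab^{2} - \tfrac{3}{10}a - b^{2} + 1, b^{3} - 1}.

Buchberger on the second generating set:
h_1 = -24a^{3}b - 36ab^{3} + \tfrac{36}{5}ab - 30a - 3b^{3} - 24b + 27, LT = a^{3}b.
h_2 = -16a^{3}b - 24ab^{3} + \tfrac{24}{5}ab - 20a - 36b^{3} - 16b + 52, LT = a^{3}b.

S(h_1,h_2): lcm = a^{3}b. S = -\tfrac{17}{8}b^{3} + \tfrac{17}{8}.
  reduce S modulo (h_1, h_2):
  remainder -\tfrac{17}{8}b^{3} + \tfrac{17}{8} ≠ 0; add k_3 = -\tfrac{17}{8}b^{3} + \tfrac{17}{8} to the basis.

S(h_1,k_3): lcm = a^{3}b^{3}. S = a^{3} + \tfrac{3}{2}ab^{5} - \tfrac{3}{10}ab^{3} + \tfrac{5}{4}ab^{2} + \tfrac{1}{8}b^{5} + b^{3} - \tfrac{9}{8}b^{2}.
  reduce S modulo (h_1, h_2, k_3):
  remainder a^{3} + \tfrac{11}{4}ab^{2} - \tfrac{3}{10}a - b^{2} + 1 ≠ 0; add k_4 = a^{3} + \tfrac{11}{4}ab^{2} - \tfrac{3}{10}a - b^{2} + 1 to the basis.

The other S-polynomials (S(h_2,k_3), S(h_1,k_4), S(h_2,k_4), S(k_3,k_4)) all reduce to 0 modulo the current basis, so we have a Gröbner basis.
Inter-reduce: drop elements whose leading term is divisible by another's, tail-reduce, and make monic.
Reduced Gröbner basis: {a^{3} + \tfrac{11}{4}ab^{2} - \tfrac{3}{10}a - b^{2} + 1, b^{3} - 1}.

These coincide, so the ideals are equal.
The same test decides containment: I ⊆ J iff every generator of I reduces to 0 modulo a Gröbner basis of J.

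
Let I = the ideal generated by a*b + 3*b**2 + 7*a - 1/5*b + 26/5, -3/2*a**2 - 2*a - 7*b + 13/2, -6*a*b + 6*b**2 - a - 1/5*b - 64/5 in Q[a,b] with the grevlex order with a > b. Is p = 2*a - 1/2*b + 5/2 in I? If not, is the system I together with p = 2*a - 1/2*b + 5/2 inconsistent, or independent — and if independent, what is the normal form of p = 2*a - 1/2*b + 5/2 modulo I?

First compute the reduced Gröbner basis of I by Buchberger's algorithm.
f_1 = a*b + 3*b**2 + 7*a - 1/5*b + 26/5, LT = a*b.
f_2 = -3/2*a**2 - 2*a - 7*b + 13/2, LT = a**2.
f_3 = -6*a*b + 6*b**2 - a - 1/5*b - 64/5, LT = a*b.

S(f_1,f_2): lcm = a**2*b. S = 3*a*b**2 + 7*a**2 - 23/15*a*b - 14/3*b**2 + 26/5*a + 13/3*b.
  leading term a*b**2: subtract (3*b)·f_1 from 3*a*b**2 + 7*a**2 - 23/15*a*b - 14/3*b**2 + 26/5*a + 13/3*b → -9*b**3 + 7*a**2 - 338/15*a*b - 61/15*b**2 + 26/5*a - 169/15*b
  leading term b**3: no divisor's leading term divides it; move -9*b**3 to the remainder.
  leading term a**2: subtract (-14/3)·f_2 from 7*a**2 - 338/15*a*b - 61/15*b**2 + 26/5*a - 169/15*b → -338/15*a*b - 61/15*b**2 - 62/15*a - 659/15*b + 91/3
  leading term a*b: subtract (-338/15)·f_1 from -338/15*a*b - 61/15*b**2 - 62/15*a - 659/15*b + 91/3 → 953/15*b**2 + 768/5*a - 1211/25*b + 11063/75
  leading term b**2: no divisor's leading term divides it; move 953/15*b**2 to the remainder.
  leading term a: no divisor's leading term divides it; move 768/5*a to the remainder.
  leading term b: no divisor's leading term divides it; move -1211/25*b to the remainder.
  leading term 1: no divisor's leading term divides it; move 11063/75 to the remainder.
  remainder -9*b**3 + 953/15*b**2 + 768/5*a - 1211/25*b + 11063/75 ≠ 0; add h_4 = -9*b**3 + 953/15*b**2 + 768/5*a - 1211/25*b + 11063/75 to the basis.

S(f_1,f_3): lcm = a*b. S = 4*b**2 + 41/6*a - 7/30*b + 46/15.
  leading term b**2: no divisor's leading term divides it; move 4*b**2 to the remainder.
  leading term a: no divisor's leading term divides it; move 41/6*a to the remainder.
  leading term b: no divisor's leading term divides it; move -7/30*b to the remainder.
  leading term 1: no divisor's leading term divides it; move 46/15 to the remainder.
  remainder 4*b**2 + 41/6*a - 7/30*b + 46/15 ≠ 0; add h_5 = 4*b**2 + 41/6*a - 7/30*b + 46/15 to the basis.

S(f_2,f_3): lcm = a**2*b. S = a*b**2 - 1/6*a**2 + 13/10*a*b + 14/3*b**2 - 32/15*a - 13/3*b.
  leading term a*b**2: subtract (b)·f_1 from a*b**2 - 1/6*a**2 + 13/10*a*b + 14/3*b**2 - 32/15*a - 13/3*b → -3*b**3 - 1/6*a**2 - 57/10*a*b + 73/15*b**2 - 32/15*a - 143/15*b
  leading term b**3: subtract (1/3)·h_4 from -3*b**3 - 1/6*a**2 - 57/10*a*b + 73/15*b**2 - 32/15*a - 143/15*b → -1/6*a**2 - 57/10*a*b - 734/45*b**2 - 160/3*a + 496/75*b - 11063/225
  leading term a**2: subtract (1/9)·f_2 from -1/6*a**2 - 57/10*a*b - 734/45*b**2 - 160/3*a + 496/75*b - 11063/225 → -57/10*a*b - 734/45*b**2 - 478/9*a + 1663/225*b - 22451/450
  leading term a*b: subtract (-57/10)·f_1 from -57/10*a*b - 734/45*b**2 - 478/9*a + 1663/225*b - 22451/450 → 71/90*b**2 - 1189/90*a + 2813/450*b - 9113/450
  leading term b**2: subtract (71/360)·h_5 from 71/90*b**2 - 1189/90*a + 2813/450*b - 9113/450 → -31447/2160*a + 68009/10800*b - 56311/2700
  leading term a: no divisor's leading term divides it; move -31447/2160*a to the remainder.
  leading term b: no divisor's leading term divides it; move 68009/10800*b to the remainder.
  leading term 1: no divisor's leading term divides it; move -56311/2700 to the remainder.
  remainder -31447/2160*a + 68009/10800*b - 56311/2700 ≠ 0; add h_6 = -31447/2160*a + 68009/10800*b - 56311/2700 to the basis.

S(f_3,h_4): lcm = a*b**3. S = -b**4 + 1951/270*a*b**2 + 1/30*b**3 + 256/15*a**2 - 1211/225*a*b + 32/15*b**2 + 11063/675*a.
  leading term b**4: subtract (1/9*b)·h_4 from -b**4 + 1951/270*a*b**2 + 1/30*b**3 + 256/15*a**2 - 1211/225*a*b + 32/15*b**2 + 11063/675*a → 1951/270*a*b**2 - 1897/270*b**3 + 256/15*a**2 - 5051/225*a*b + 1691/225*b**2 + 11063/675*a - 11063/675*b
  leading term a*b**2: subtract (1951/270*b)·f_1 from 1951/270*a*b**2 - 1897/270*b**3 + 256/15*a**2 - 5051/225*a*b + 1691/225*b**2 + 11063/675*a - 11063/675*b → -775/27*b**3 + 256/15*a**2 - 98591/1350*a*b + 12097/1350*b**2 + 11063/675*a - 12142/225*b
  leading term b**3: subtract (775/243)·h_4 from -775/27*b**3 + 256/15*a**2 - 98591/1350*a*b + 12097/1350*b**2 + 11063/675*a - 12142/225*b → 256/15*a**2 - 98591/1350*a*b - 7059131/36450*b**2 - 958811/2025*a + 610691/6075*b - 342953/729
  leading term a**2: subtract (-512/45)·f_2 from 256/15*a**2 - 98591/1350*a*b - 7059131/36450*b**2 - 958811/2025*a + 610691/6075*b - 342953/729 → -98591/1350*a*b - 7059131/36450*b**2 - 1004891/2025*a + 126851/6075*b - 1445197/3645
  leading term a*b: subtract (-98591/1350)·f_1 from -98591/1350*a*b - 7059131/36450*b**2 - 1004891/2025*a + 126851/6075*b - 1445197/3645 → 92674/3645*b**2 + 60629/4050*a + 381191/60750*b - 1524484/91125
  leading term b**2: subtract (46337/7290)·h_5 from 92674/3645*b**2 + 60629/4050*a + 381191/60750*b - 1524484/91125 → -6225119/218700*a + 8483233/1093500*b - 9902207/273375
  leading term a: subtract (24900476/12736035)·h_6 from -6225119/218700*a + 8483233/1093500*b - 9902207/273375 → -869954944/191040525*b + 869954944/191040525
  leading term b: no divisor's leading term divides it; move -869954944/191040525*b to the remainder.
  leading term 1: no divisor's leading term divides it; move 869954944/191040525 to the remainder.
  remainder -869954944/191040525*b + 869954944/191040525 ≠ 0; add h_7 = -869954944/191040525*b + 869954944/191040525 to the basis.

The other S-polynomials (S(f_1,h_4), S(f_2,h_4), S(f_1,h_5), S(f_2,h_5), S(f_3,h_5), S(h_4,h_5), S(f_1,h_6), S(f_2,h_6), S(f_3,h_6), S(h_4,h_6), S(h_5,h_6), S(f_1,h_7), S(f_2,h_7), S(f_3,h_7), S(h_4,h_7), S(h_5,h_7), S(h_6,h_7)) all reduce to 0 modulo the current basis, so we have a Gröbner basis.
Inter-reduce: drop elements whose leading term is divisible by another's, tail-reduce, and make monic.
Reduced Gröbner basis: {a + 1, b - 1}.
Label its elements g_1 = a + 1, g_2 = b - 1.

Reduce p = 2*a - 1/2*b + 5/2 modulo G:
  leading term a: subtract (2)·g_1 from 2*a - 1/2*b + 5/2 → -1/2*b + 1/2
  leading term b: subtract (-1/2)·g_2 from -1/2*b + 1/2 → 0
  normal form = 0.
Since the normal form is 0, p ∈ I.

2*a - 1/2*b + 5/2 lies in I (it reduces to 0).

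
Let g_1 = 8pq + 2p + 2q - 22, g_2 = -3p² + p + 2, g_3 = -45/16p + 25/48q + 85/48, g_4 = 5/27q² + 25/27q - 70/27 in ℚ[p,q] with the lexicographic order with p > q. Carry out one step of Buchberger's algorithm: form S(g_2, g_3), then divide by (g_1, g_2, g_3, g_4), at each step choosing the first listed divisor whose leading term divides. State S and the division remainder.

lcm(LM(g_2), LM(g_3)) = p².
S = (lcm/LT(g_2))·g_2 − (lcm/LT(g_3))·g_3 = 5/27pq + 8/27p - ⅔.
Reduce S modulo (g_1, g_2, g_3, g_4) in that order:
  leading term pq: subtract (5/216)·g_1 from 5/27pq + 8/27p - ⅔ → ¼p - 5/108q - 17/108
  leading term p: subtract (-4/45)·g_3 from ¼p - 5/108q - 17/108 → 0
The remainder is 0, so this S-polynomial contributes no new basis element.

S(g_2, g_3) = 5/27pq + 8/27p - ⅔; remainder on division = 0.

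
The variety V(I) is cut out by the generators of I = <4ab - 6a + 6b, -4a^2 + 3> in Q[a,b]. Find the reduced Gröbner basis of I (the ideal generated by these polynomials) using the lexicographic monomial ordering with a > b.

f_1 = 4ab - 6a + 6b, LT = ab.
f_2 = -4a^2 + 3, LT = a^2.

S(f_1,f_2): lcm = a^2b. S = -3/2a^2 + 3/2ab + 3/4b.
  reduce S modulo (f_1, f_2):
  remainder 9/4a - 3/2b - 9/8 ≠ 0; add g_3 = 9/4a - 3/2b - 9/8 to the basis.

S(f_1,g_3): lcm = ab. S = -3/2a + 2/3b^2 + 2b.
  reduce S modulo (f_1, f_2, g_3):
  remainder 2/3b^2 + b - 3/4 ≠ 0; add g_4 = 2/3b^2 + b - 3/4 to the basis.

The other S-polynomials (S(f_2,g_3), S(f_1,g_4), S(f_2,g_4), S(g_3,g_4)) all reduce to 0 modulo the current basis, so we have a Gröbner basis.
Inter-reduce: drop elements whose leading term is divisible by another's, tail-reduce, and make monic.

G = {a - 2/3b - 1/2, b^2 + 3/2b - 9/8}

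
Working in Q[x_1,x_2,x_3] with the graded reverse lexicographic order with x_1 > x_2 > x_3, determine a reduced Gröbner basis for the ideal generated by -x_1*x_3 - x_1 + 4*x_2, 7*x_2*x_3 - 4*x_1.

G = {x_1**2 + 7/4*x_1*x_2 - 7*x_2**2, x_1*x_3 + x_1 - 4*x_2, x_2*x_3 - 4/7*x_1}

f_1 = -x_1*x_3 - x_1 + 4*x_2, LT = x_1*x_3.
f_2 = 7*x_2*x_3 - 4*x_1, LT = x_2*x_3.

S(f_1,f_2): lcm = x_1*x_2*x_3. S = 4/7*x_1**2 + x_1*x_2 - 4*x_2**2.
  leading term x_1**2: no divisor's leading term divides it; move 4/7*x_1**2 to the remainder.
  leading term x_1*x_2: no divisor's leading term divides it; move x_1*x_2 to the remainder.
  leading term x_2**2: no divisor's leading term divides it; move -4*x_2**2 to the remainder.
  remainder 4/7*x_1**2 + x_1*x_2 - 4*x_2**2 ≠ 0; add g_3 = 4/7*x_1**2 + x_1*x_2 - 4*x_2**2 to the basis.

S(f_1,g_3): lcm = x_1**2*x_3. S = -7/4*x_1*x_2*x_3 + 7*x_2**2*x_3 + x_1**2 - 4*x_1*x_2.
  leading term x_1*x_2*x_3: subtract (7/4*x_2)·f_1 from -7/4*x_1*x_2*x_3 + 7*x_2**2*x_3 + x_1**2 - 4*x_1*x_2 → 7*x_2**2*x_3 + x_1**2 - 9/4*x_1*x_2 - 7*x_2**2
  leading term x_2**2*x_3: subtract (x_2)·f_2 from 7*x_2**2*x_3 + x_1**2 - 9/4*x_1*x_2 - 7*x_2**2 → x_1**2 + 7/4*x_1*x_2 - 7*x_2**2
  leading term x_1**2: subtract (7/4)·g_3 from x_1**2 + 7/4*x_1*x_2 - 7*x_2**2 → 0
  remainder 0.

S(f_2,g_3): leading monomials are coprime, so the S-polynomial reduces to 0 (Buchberger's first criterion).
Every S-polynomial of the final basis reduces to 0, so we have a Gröbner basis.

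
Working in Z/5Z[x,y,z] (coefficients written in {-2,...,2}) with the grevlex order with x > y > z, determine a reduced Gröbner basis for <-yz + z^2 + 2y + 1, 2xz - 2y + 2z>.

f_1 = -yz + z^2 + 2y + 1, LT = yz.
f_2 = 2xz - 2y + 2z, LT = xz.

S(f_1,f_2): lcm = xyz. S = -xz^2 - 2xy + y^2 - yz - x.
  reduce S modulo (f_1, f_2):
  remainder -2xy + y^2 - z^2 - x + y - 2 ≠ 0; add g_3 = -2xy + y^2 - z^2 - x + y - 2 to the basis.

The other S-polynomials (S(f_1,g_3), S(f_2,g_3)) all reduce to 0 modulo the current basis, so we have a Gröbner basis.

G = {xy + 2y^2 - 2z^2 - 2x + 2y + 1, xz - y + z, yz - z^2 - 2y - 1}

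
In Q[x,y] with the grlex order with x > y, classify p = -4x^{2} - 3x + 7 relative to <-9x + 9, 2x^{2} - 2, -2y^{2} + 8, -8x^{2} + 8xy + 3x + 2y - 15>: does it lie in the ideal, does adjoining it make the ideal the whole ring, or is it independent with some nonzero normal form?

First compute the reduced Gröbner basis of I by Buchberger's algorithm.
f_1 = -9x + 9, LT = x.
f_2 = 2x^{2} - 2, LT = x^{2}.
f_3 = -2y^{2} + 8, LT = y^{2}.
f_4 = -8x^{2} + 8xy + 3x + 2y - 15, LT = x^{2}.

S(f_1,f_2): lcm = x^{2}. S = -x + 1.
  leading term x: subtract (\tfrac{1}{9})·f_1 from -x + 1 → 0
  remainder 0.

S(f_1,f_3): leading monomials are coprime, so the S-polynomial reduces to 0 (Buchberger's first criterion).
S(f_1,f_4): lcm = x^{2}. S = xy - \tfrac{5}{8}x + \tfrac{1}{4}y - \tfrac{15}{8}.
  leading term xy: subtract (-\tfrac{1}{9}y)·f_1 from xy - \tfrac{5}{8}x + \tfrac{1}{4}y - \tfrac{15}{8} → -\tfrac{5}{8}x + \tfrac{5}{4}y - \tfrac{15}{8}
  leading term x: subtract (\tfrac{5}{72})·f_1 from -\tfrac{5}{8}x + \tfrac{5}{4}y - \tfrac{15}{8} → \tfrac{5}{4}y - \tfrac{5}{2}
  leading term y: no divisor's leading term divides it; move \tfrac{5}{4}y to the remainder.
  leading term 1: no divisor's leading term divides it; move -\tfrac{5}{2} to the remainder.
  remainder \tfrac{5}{4}y - \tfrac{5}{2} ≠ 0; add h_5 = \tfrac{5}{4}y - \tfrac{5}{2} to the basis.

S(f_2,f_3): leading monomials are coprime, so the S-polynomial reduces to 0 (Buchberger's first criterion).
S(f_2,f_4): lcm = x^{2}. S = xy + \tfrac{3}{8}x + \tfrac{1}{4}y - \tfrac{23}{8}.
  leading term xy: subtract (-\tfrac{1}{9}y)·f_1 from xy + \tfrac{3}{8}x + \tfrac{1}{4}y - \tfrac{23}{8} → \tfrac{3}{8}x + \tfrac{5}{4}y - \tfrac{23}{8}
  leading term x: subtract (-\tfrac{1}{24})·f_1 from \tfrac{3}{8}x + \tfrac{5}{4}y - \tfrac{23}{8} → \tfrac{5}{4}y - \tfrac{5}{2}
  leading term y: subtract (1)·h_5 from \tfrac{5}{4}y - \tfrac{5}{2} → 0
  remainder 0.

S(f_3,f_4): leading monomials are coprime, so the S-polynomial reduces to 0 (Buchberger's first criterion).
S(f_1,h_5): leading monomials are coprime, so the S-polynomial reduces to 0 (Buchberger's first criterion).
S(f_2,h_5): leading monomials are coprime, so the S-polynomial reduces to 0 (Buchberger's first criterion).
S(f_3,h_5): lcm = y^{2}. S = 2y - 4.
  leading term y: subtract (\tfrac{8}{5})·h_5 from 2y - 4 → 0
  remainder 0.

S(f_4,h_5): leading monomials are coprime, so the S-polynomial reduces to 0 (Buchberger's first criterion).
Every S-polynomial of the final basis reduces to 0, so we have a Gröbner basis.
Inter-reduce: drop elements whose leading term is divisible by another's, tail-reduce, and make monic.
Reduced Gröbner basis: {x - 1, y - 2}.
Label its elements g_1 = x - 1, g_2 = y - 2.

Reduce p = -4x^{2} - 3x + 7 modulo G:
  leading term x^{2}: subtract (-4x)·g_1 from -4x^{2} - 3x + 7 → -7x + 7
  leading term x: subtract (-7)·g_1 from -7x + 7 → 0
  normal form = 0.
Since the normal form is 0, p ∈ I.

The remainder on division by a Gröbner basis is unique — it is the normal form.

-4x^{2} - 3x + 7 lies in I (it reduces to 0).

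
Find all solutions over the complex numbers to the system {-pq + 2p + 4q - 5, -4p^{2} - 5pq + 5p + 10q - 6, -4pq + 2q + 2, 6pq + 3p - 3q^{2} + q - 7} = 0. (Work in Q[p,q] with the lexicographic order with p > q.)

Compute a lex Gröbner basis by Buchberger's algorithm.
f_1 = -pq + 2p + 4q - 5, LT = pq.
f_2 = -4p^{2} - 5pq + 5p + 10q - 6, LT = p^{2}.
f_3 = -4pq + 2q + 2, LT = pq.
f_4 = 6pq + 3p - 3q^{2} + q - 7, LT = pq.

S(f_1,f_2): lcm = p^{2}q. S = -2p^{2} - \tfrac{5}{4}pq^{2} - \tfrac{11}{4}pq + 5p + \tfrac{5}{2}q^{2} - \tfrac{3}{2}q.
  leading term p^{2}: subtract (\tfrac{1}{2})·f_2 from -2p^{2} - \tfrac{5}{4}pq^{2} - \tfrac{11}{4}pq + 5p + \tfrac{5}{2}q^{2} - \tfrac{3}{2}q → -\tfrac{5}{4}pq^{2} - \tfrac{1}{4}pq + \tfrac{5}{2}p + \tfrac{5}{2}q^{2} - \tfrac{13}{2}q + 3
  leading term pq^{2}: subtract (\tfrac{5}{4}q)·f_1 from -\tfrac{5}{4}pq^{2} - \tfrac{1}{4}pq + \tfrac{5}{2}p + \tfrac{5}{2}q^{2} - \tfrac{13}{2}q + 3 → -\tfrac{11}{4}pq + \tfrac{5}{2}p - \tfrac{5}{2}q^{2} - \tfrac{1}{4}q + 3
  leading term pq: subtract (\tfrac{11}{4})·f_1 from -\tfrac{11}{4}pq + \tfrac{5}{2}p - \tfrac{5}{2}q^{2} - \tfrac{1}{4}q + 3 → -3p - \tfrac{5}{2}q^{2} - \tfrac{45}{4}q + \tfrac{67}{4}
  leading term p: no divisor's leading term divides it; move -3p to the remainder.
  leading term q^{2}: no divisor's leading term divides it; move -\tfrac{5}{2}q^{2} to the remainder.
  leading term q: no divisor's leading term divides it; move -\tfrac{45}{4}q to the remainder.
  leading term 1: no divisor's leading term divides it; move \tfrac{67}{4} to the remainder.
  remainder -3p - \tfrac{5}{2}q^{2} - \tfrac{45}{4}q + \tfrac{67}{4} ≠ 0; add h_5 = -3p - \tfrac{5}{2}q^{2} - \tfrac{45}{4}q + \tfrac{67}{4} to the basis.

S(f_1,f_3): lcm = pq. S = -2p - \tfrac{7}{2}q + \tfrac{11}{2}.
  leading term p: subtract (\tfrac{2}{3})·h_5 from -2p - \tfrac{7}{2}q + \tfrac{11}{2} → \tfrac{5}{3}q^{2} + 4q - \tfrac{17}{3}
  leading term q^{2}: no divisor's leading term divides it; move \tfrac{5}{3}q^{2} to the remainder.
  leading term q: no divisor's leading term divides it; move 4q to the remainder.
  leading term 1: no divisor's leading term divides it; move -\tfrac{17}{3} to the remainder.
  remainder \tfrac{5}{3}q^{2} + 4q - \tfrac{17}{3} ≠ 0; add h_6 = \tfrac{5}{3}q^{2} + 4q - \tfrac{17}{3} to the basis.

S(f_1,f_4): lcm = pq. S = -\tfrac{5}{2}p + \tfrac{1}{2}q^{2} - \tfrac{25}{6}q + \tfrac{37}{6}.
  leading term p: subtract (\tfrac{5}{6})·h_5 from -\tfrac{5}{2}p + \tfrac{1}{2}q^{2} - \tfrac{25}{6}q + \tfrac{37}{6} → \tfrac{31}{12}q^{2} + \tfrac{125}{24}q - \tfrac{187}{24}
  leading term q^{2}: subtract (\tfrac{31}{20})·h_6 from \tfrac{31}{12}q^{2} + \tfrac{125}{24}q - \tfrac{187}{24} → -\tfrac{119}{120}q + \tfrac{119}{120}
  leading term q: no divisor's leading term divides it; move -\tfrac{119}{120}q to the remainder.
  leading term 1: no divisor's leading term divides it; move \tfrac{119}{120} to the remainder.
  remainder -\tfrac{119}{120}q + \tfrac{119}{120} ≠ 0; add h_7 = -\tfrac{119}{120}q + \tfrac{119}{120} to the basis.

The other S-polynomials (S(f_2,f_3), S(f_2,f_4), S(f_3,f_4), S(f_1,h_5), S(f_2,h_5), S(f_3,h_5), S(f_4,h_5), S(f_1,h_6), S(f_2,h_6), S(f_3,h_6), S(f_4,h_6), S(h_5,h_6), S(f_1,h_7), S(f_2,h_7), S(f_3,h_7), S(f_4,h_7), S(h_5,h_7), S(h_6,h_7)) all reduce to 0 modulo the current basis, so we have a Gröbner basis.
Inter-reduce: drop elements whose leading term is divisible by another's, tail-reduce, and make monic.
Reduced Gröbner basis: {p - 1, q - 1}.

A lex Gröbner basis eliminates variables successively. Here q - 1 depends only on q, with roots {1}; lifting each root through the earlier basis elements recovers the full solutions.
  q = 1: the earlier basis element becomes p - 1 = 0, giving p = 1 — point (1, 1).
Substituting each solution back into the original system confirms all equations vanish.
A lex Gröbner basis triangularizes the system, enabling back-substitution.

{(1, 1)}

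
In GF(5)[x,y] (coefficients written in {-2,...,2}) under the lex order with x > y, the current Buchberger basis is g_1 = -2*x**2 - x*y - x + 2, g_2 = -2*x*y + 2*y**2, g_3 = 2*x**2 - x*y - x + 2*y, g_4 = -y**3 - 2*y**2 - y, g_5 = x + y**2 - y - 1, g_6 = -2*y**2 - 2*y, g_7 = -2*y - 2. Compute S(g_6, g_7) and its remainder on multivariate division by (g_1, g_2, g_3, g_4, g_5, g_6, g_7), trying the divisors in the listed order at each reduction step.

lcm(LM(g_6), LM(g_7)) = y**2.
S = (lcm/LT(g_6))·g_6 − (lcm/LT(g_7))·g_7 = 0.
Reduce S modulo (g_1, g_2, g_3, g_4, g_5, g_6, g_7) in that order:
The remainder is 0, so this S-polynomial contributes no new basis element.

S(g_6, g_7) = 0; remainder on division = 0.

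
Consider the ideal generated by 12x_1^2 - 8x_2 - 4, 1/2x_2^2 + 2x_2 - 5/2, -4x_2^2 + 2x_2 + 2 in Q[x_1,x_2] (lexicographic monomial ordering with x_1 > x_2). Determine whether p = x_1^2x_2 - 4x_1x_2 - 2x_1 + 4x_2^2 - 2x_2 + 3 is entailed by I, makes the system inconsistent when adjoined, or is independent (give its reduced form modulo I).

x_1^2x_2 - 4x_1x_2 - 2x_1 + 4x_2^2 - 2x_2 + 3 is independent of I; its normal form modulo I is -6x_1 + 6.

First compute the reduced Gröbner basis of I by Buchberger's algorithm.
f_1 = 12x_1^2 - 8x_2 - 4, LT = x_1^2.
f_2 = 1/2x_2^2 + 2x_2 - 5/2, LT = x_2^2.
f_3 = -4x_2^2 + 2x_2 + 2, LT = x_2^2.

S(f_2,f_3): lcm = x_2^2. S = 9/2x_2 - 9/2.
  leading term x_2: no divisor's leading term divides it; move 9/2x_2 to the remainder.
  leading term 1: no divisor's leading term divides it; move -9/2 to the remainder.
  remainder 9/2x_2 - 9/2 ≠ 0; add h_4 = 9/2x_2 - 9/2 to the basis.

The other S-polynomials (S(f_1,f_2), S(f_1,f_3), S(f_1,h_4), S(f_2,h_4), S(f_3,h_4)) all reduce to 0 modulo the current basis, so we have a Gröbner basis.
Inter-reduce: drop elements whose leading term is divisible by another's, tail-reduce, and make monic.
Reduced Gröbner basis: {x_1^2 - 1, x_2 - 1}.
Label its elements g_1 = x_1^2 - 1, g_2 = x_2 - 1.

Reduce p = x_1^2x_2 - 4x_1x_2 - 2x_1 + 4x_2^2 - 2x_2 + 3 modulo G:
  leading term x_1^2x_2: subtract (x_2)·g_1 from x_1^2x_2 - 4x_1x_2 - 2x_1 + 4x_2^2 - 2x_2 + 3 → -4x_1x_2 - 2x_1 + 4x_2^2 - x_2 + 3
  leading term x_1x_2: subtract (-4x_1)·g_2 from -4x_1x_2 - 2x_1 + 4x_2^2 - x_2 + 3 → -6x_1 + 4x_2^2 - x_2 + 3
  leading term x_1: no divisor's leading term divides it; move -6x_1 to the remainder.
  leading term x_2^2: subtract (4x_2)·g_2 from 4x_2^2 - x_2 + 3 → 3x_2 + 3
  leading term x_2: subtract (3)·g_2 from 3x_2 + 3 → 6
  leading term 1: no divisor's leading term divides it; move 6 to the remainder.
  normal form = -6x_1 + 6.
The normal form is nonzero, so p ∉ I. Since p minus its normal form lies in I, I + (p) = I + (r) where r = -6x_1 + 6; decide whether this ideal is the whole ring.
Run Buchberger on G together with r (pairs among the g_i already reduce to 0 since G is a Gröbner basis):
g_1 = x_1^2 - 1, LT = x_1^2.
g_2 = x_2 - 1, LT = x_2.
r = -6x_1 + 6, LT = x_1.

The S-polynomials (S(g_1,g_2), S(g_1,r), S(g_2,r)) all reduce to 0 modulo the current basis, so we have a Gröbner basis.
Inter-reduce: drop elements whose leading term is divisible by another's, tail-reduce, and make monic.
Reduced Gröbner basis: {x_1 - 1, x_2 - 1}.
The reduced Gröbner basis of I + (p) is {x_1 - 1, x_2 - 1} ≠ {1}, a proper ideal, so the enlarged system stays consistent: p is independent of I, with normal form -6x_1 + 6.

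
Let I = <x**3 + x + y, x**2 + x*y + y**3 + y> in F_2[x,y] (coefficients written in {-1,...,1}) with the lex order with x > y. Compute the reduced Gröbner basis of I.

f_1 = x**3 + x + y, LT = x**3.
f_2 = x**2 + x*y + y**3 + y, LT = x**2.

S(f_1,f_2): lcm = x**3. S = x**2*y + x*y**3 + x*y + x + y.
  leading term x**2*y: subtract (y)·f_2 from x**2*y + x*y**3 + x*y + x + y → x*y**3 + x*y**2 + x*y + x + y**4 + y**2 + y
  leading term x*y**3: no divisor's leading term divides it; move x*y**3 to the remainder.
  leading term x*y**2: no divisor's leading term divides it; move x*y**2 to the remainder.
  leading term x*y: no divisor's leading term divides it; move x*y to the remainder.
  leading term x: no divisor's leading term divides it; move x to the remainder.
  leading term y**4: no divisor's leading term divides it; move y**4 to the remainder.
  leading term y**2: no divisor's leading term divides it; move y**2 to the remainder.
  leading term y: no divisor's leading term divides it; move y to the remainder.
  remainder x*y**3 + x*y**2 + x*y + x + y**4 + y**2 + y ≠ 0; add g_3 = x*y**3 + x*y**2 + x*y + x + y**4 + y**2 + y to the basis.

S(f_1,g_3): lcm = x**3*y**3. S = x**3*y**2 + x**3*y + x**3 + x**2*y**4 + x**2*y**2 + x**2*y + x*y**3 + y**4.
  leading term x**3*y**2: subtract (y**2)·f_1 from x**3*y**2 + x**3*y + x**3 + x**2*y**4 + x**2*y**2 + x**2*y + x*y**3 + y**4 → x**3*y + x**3 + x**2*y**4 + x**2*y**2 + x**2*y + x*y**3 + x*y**2 + y**4 + y**3
  leading term x**3*y: subtract (y)·f_1 from x**3*y + x**3 + x**2*y**4 + x**2*y**2 + x**2*y + x*y**3 + x*y**2 + y**4 + y**3 → x**3 + x**2*y**4 + x**2*y**2 + x**2*y + x*y**3 + x*y**2 + x*y + y**4 + y**3 + y**2
  leading term x**3: subtract (1)·f_1 from x**3 + x**2*y**4 + x**2*y**2 + x**2*y + x*y**3 + x*y**2 + x*y + y**4 + y**3 + y**2 → x**2*y**4 + x**2*y**2 + x**2*y + x*y**3 + x*y**2 + x*y + x + y**4 + y**3 + y**2 + y
  leading term x**2*y**4: subtract (y**4)·f_2 from x**2*y**4 + x**2*y**2 + x**2*y + x*y**3 + x*y**2 + x*y + x + y**4 + y**3 + y**2 + y → x**2*y**2 + x**2*y + x*y**5 + x*y**3 + x*y**2 + x*y + x + y**7 + y**5 + y**4 + y**3 + y**2 + y
  leading term x**2*y**2: subtract (y**2)·f_2 from x**2*y**2 + x**2*y + x*y**5 + x*y**3 + x*y**2 + x*y + x + y**7 + y**5 + y**4 + y**3 + y**2 + y → x**2*y + x*y**5 + x*y**2 + x*y + x + y**7 + y**4 + y**2 + y
  leading term x**2*y: subtract (y)·f_2 from x**2*y + x*y**5 + x*y**2 + x*y + x + y**7 + y**4 + y**2 + y → x*y**5 + x*y + x + y**7 + y
  leading term x*y**5: subtract (y**2)·g_3 from x*y**5 + x*y + x + y**7 + y → x*y**4 + x*y**3 + x*y**2 + x*y + x + y**7 + y**6 + y**4 + y**3 + y
  leading term x*y**4: subtract (y)·g_3 from x*y**4 + x*y**3 + x*y**2 + x*y + x + y**7 + y**6 + y**4 + y**3 + y → x + y**7 + y**6 + y**5 + y**4 + y**2 + y
  leading term x: no divisor's leading term divides it; move x to the remainder.
  leading term y**7: no divisor's leading term divides it; move y**7 to the remainder.
  leading term y**6: no divisor's leading term divides it; move y**6 to the remainder.
  leading term y**5: no divisor's leading term divides it; move y**5 to the remainder.
  leading term y**4: no divisor's leading term divides it; move y**4 to the remainder.
  leading term y**2: no divisor's leading term divides it; move y**2 to the remainder.
  leading term y: no divisor's leading term divides it; move y to the remainder.
  remainder x + y**7 + y**6 + y**5 + y**4 + y**2 + y ≠ 0; add g_4 = x + y**7 + y**6 + y**5 + y**4 + y**2 + y to the basis.

S(f_2,g_3): lcm = x**2*y**3. S = x**2*y**2 + x**2*y + x**2 + x*y**2 + x*y + y**6 + y**4.
  leading term x**2*y**2: subtract (y**2)·f_2 from x**2*y**2 + x**2*y + x**2 + x*y**2 + x*y + y**6 + y**4 → x**2*y + x**2 + x*y**3 + x*y**2 + x*y + y**6 + y**5 + y**4 + y**3
  leading term x**2*y: subtract (y)·f_2 from x**2*y + x**2 + x*y**3 + x*y**2 + x*y + y**6 + y**5 + y**4 + y**3 → x**2 + x*y**3 + x*y + y**6 + y**5 + y**3 + y**2
  leading term x**2: subtract (1)·f_2 from x**2 + x*y**3 + x*y + y**6 + y**5 + y**3 + y**2 → x*y**3 + y**6 + y**5 + y**2 + y
  leading term x*y**3: subtract (1)·g_3 from x*y**3 + y**6 + y**5 + y**2 + y → x*y**2 + x*y + x + y**6 + y**5 + y**4
  leading term x*y**2: subtract (y**2)·g_4 from x*y**2 + x*y + x + y**6 + y**5 + y**4 → x*y + x + y**9 + y**8 + y**7 + y**5 + y**3
  leading term x*y: subtract (y)·g_4 from x*y + x + y**9 + y**8 + y**7 + y**5 + y**3 → x + y**9 + y**6 + y**2
  leading term x: subtract (1)·g_4 from x + y**9 + y**6 + y**2 → y**9 + y**7 + y**5 + y**4 + y
  leading term y**9: no divisor's leading term divides it; move y**9 to the remainder.
  leading term y**7: no divisor's leading term divides it; move y**7 to the remainder.
  leading term y**5: no divisor's leading term divides it; move y**5 to the remainder.
  leading term y**4: no divisor's leading term divides it; move y**4 to the remainder.
  leading term y: no divisor's leading term divides it; move y to the remainder.
  remainder y**9 + y**7 + y**5 + y**4 + y ≠ 0; add g_5 = y**9 + y**7 + y**5 + y**4 + y to the basis.

The other S-polynomials (S(f_1,g_4), S(f_2,g_4), S(g_3,g_4), S(f_1,g_5), S(f_2,g_5), S(g_3,g_5), S(g_4,g_5)) all reduce to 0 modulo the current basis, so we have a Gröbner basis.
Inter-reduce: drop elements whose leading term is divisible by another's, tail-reduce, and make monic.

G = {x + y**7 + y**6 + y**5 + y**4 + y**2 + y, y**9 + y**7 + y**5 + y**4 + y}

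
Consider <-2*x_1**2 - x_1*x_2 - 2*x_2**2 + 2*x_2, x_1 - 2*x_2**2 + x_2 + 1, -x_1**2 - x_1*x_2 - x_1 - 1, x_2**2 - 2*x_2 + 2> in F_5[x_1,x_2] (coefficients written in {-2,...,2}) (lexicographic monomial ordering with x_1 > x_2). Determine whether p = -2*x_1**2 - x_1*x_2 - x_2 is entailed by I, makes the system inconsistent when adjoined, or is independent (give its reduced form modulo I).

-2*x_1**2 - x_1*x_2 - x_2 lies in I (it reduces to 0).

First compute the reduced Gröbner basis of I by Buchberger's algorithm.
f_1 = -2*x_1**2 - x_1*x_2 - 2*x_2**2 + 2*x_2, LT = x_1**2.
f_2 = x_1 - 2*x_2**2 + x_2 + 1, LT = x_1.
f_3 = -x_1**2 - x_1*x_2 - x_1 - 1, LT = x_1**2.
f_4 = x_2**2 - 2*x_2 + 2, LT = x_2**2.

S(f_1,f_2): lcm = x_1**2. S = 2*x_1*x_2**2 + 2*x_1*x_2 - x_1 + x_2**2 - x_2.
  leading term x_1*x_2**2: subtract (2*x_2**2)·f_2 from 2*x_1*x_2**2 + 2*x_1*x_2 - x_1 + x_2**2 - x_2 → 2*x_1*x_2 - x_1 - x_2**4 - 2*x_2**3 - x_2**2 - x_2
  leading term x_1*x_2: subtract (2*x_2)·f_2 from 2*x_1*x_2 - x_1 - x_2**4 - 2*x_2**3 - x_2**2 - x_2 → -x_1 - x_2**4 + 2*x_2**3 + 2*x_2**2 + 2*x_2
  leading term x_1: subtract (-1)·f_2 from -x_1 - x_2**4 + 2*x_2**3 + 2*x_2**2 + 2*x_2 → -x_2**4 + 2*x_2**3 - 2*x_2 + 1
  leading term x_2**4: subtract (-x_2**2)·f_4 from -x_2**4 + 2*x_2**3 - 2*x_2 + 1 → 2*x_2**2 - 2*x_2 + 1
  leading term x_2**2: subtract (2)·f_4 from 2*x_2**2 - 2*x_2 + 1 → 2*x_2 + 2
  leading term x_2: no divisor's leading term divides it; move 2*x_2 to the remainder.
  leading term 1: no divisor's leading term divides it; move 2 to the remainder.
  remainder 2*x_2 + 2 ≠ 0; add h_5 = 2*x_2 + 2 to the basis.

The other S-polynomials (S(f_1,f_3), S(f_1,f_4), S(f_2,f_3), S(f_2,f_4), S(f_3,f_4), S(f_1,h_5), S(f_2,h_5), S(f_3,h_5), S(f_4,h_5)) all reduce to 0 modulo the current basis, so we have a Gröbner basis.
Inter-reduce: drop elements whose leading term is divisible by another's, tail-reduce, and make monic.
Reduced Gröbner basis: {x_1 - 2, x_2 + 1}.
Label its elements g_1 = x_1 - 2, g_2 = x_2 + 1.

Reduce p = -2*x_1**2 - x_1*x_2 - x_2 modulo G:
  leading term x_1**2: subtract (-2*x_1)·g_1 from -2*x_1**2 - x_1*x_2 - x_2 → -x_1*x_2 + x_1 - x_2
  leading term x_1*x_2: subtract (-x_2)·g_1 from -x_1*x_2 + x_1 - x_2 → x_1 + 2*x_2
  leading term x_1: subtract (1)·g_1 from x_1 + 2*x_2 → 2*x_2 + 2
  leading term x_2: subtract (2)·g_2 from 2*x_2 + 2 → 0
  normal form = 0.
Since the normal form is 0, p ∈ I.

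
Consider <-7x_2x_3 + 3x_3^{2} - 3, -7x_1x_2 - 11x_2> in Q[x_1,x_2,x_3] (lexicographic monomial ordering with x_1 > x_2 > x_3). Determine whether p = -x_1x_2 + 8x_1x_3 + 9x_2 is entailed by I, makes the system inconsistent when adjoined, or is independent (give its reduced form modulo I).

First compute the reduced Gröbner basis of I by Buchberger's algorithm.
f_1 = -7x_2x_3 + 3x_3^{2} - 3, LT = x_2x_3.
f_2 = -7x_1x_2 - 11x_2, LT = x_1x_2.

S(f_1,f_2): lcm = x_1x_2x_3. S = -\tfrac{3}{7}x_1x_3^{2} + \tfrac{3}{7}x_1 - \tfrac{11}{7}x_2x_3.
  leading term x_1x_3^{2}: no divisor's leading term divides it; move -\tfrac{3}{7}x_1x_3^{2} to the remainder.
  leading term x_1: no divisor's leading term divides it; move \tfrac{3}{7}x_1 to the remainder.
  leading term x_2x_3: subtract (\tfrac{11}{49})·f_1 from -\tfrac{11}{7}x_2x_3 → -\tfrac{33}{49}x_3^{2} + \tfrac{33}{49}
  leading term x_3^{2}: no divisor's leading term divides it; move -\tfrac{33}{49}x_3^{2} to the remainder.
  leading term 1: no divisor's leading term divides it; move \tfrac{33}{49} to the remainder.
  remainder -\tfrac{3}{7}x_1x_3^{2} + \tfrac{3}{7}x_1 - \tfrac{33}{49}x_3^{2} + \tfrac{33}{49} ≠ 0; add h_3 = -\tfrac{3}{7}x_1x_3^{2} + \tfrac{3}{7}x_1 - \tfrac{33}{49}x_3^{2} + \tfrac{33}{49} to the basis.

The other S-polynomials (S(f_1,h_3), S(f_2,h_3)) all reduce to 0 modulo the current basis, so we have a Gröbner basis.
Inter-reduce: drop elements whose leading term is divisible by another's, tail-reduce, and make monic.
Reduced Gröbner basis: {x_1x_2 + \tfrac{11}{7}x_2, x_1x_3^{2} - x_1 + \tfrac{11}{7}x_3^{2} - \tfrac{11}{7}, x_2x_3 - \tfrac{3}{7}x_3^{2} + \tfrac{3}{7}}.
Label its elements g_1 = x_1x_2 + \tfrac{11}{7}x_2, g_2 = x_1x_3^{2} - x_1 + \tfrac{11}{7}x_3^{2} - \tfrac{11}{7}, g_3 = x_2x_3 - \tfrac{3}{7}x_3^{2} + \tfrac{3}{7}.

Reduce p = -x_1x_2 + 8x_1x_3 + 9x_2 modulo G:
  leading term x_1x_2: subtract (-1)·g_1 from -x_1x_2 + 8x_1x_3 + 9x_2 → 8x_1x_3 + \tfrac{74}{7}x_2
  leading term x_1x_3: no divisor's leading term divides it; move 8x_1x_3 to the remainder.
  leading term x_2: no divisor's leading term divides it; move \tfrac{74}{7}x_2 to the remainder.
  normal form = 8x_1x_3 + \tfrac{74}{7}x_2.
The normal form is nonzero, so p ∉ I. Since p minus its normal form lies in I, I + (p) = I + (r) where r = 8x_1x_3 + \tfrac{74}{7}x_2; decide whether this ideal is the whole ring.
Run Buchberger on G together with r (pairs among the g_i already reduce to 0 since G is a Gröbner basis):
g_1 = x_1x_2 + \tfrac{11}{7}x_2, LT = x_1x_2.
g_2 = x_1x_3^{2} - x_1 + \tfrac{11}{7}x_3^{2} - \tfrac{11}{7}, LT = x_1x_3^{2}.
g_3 = x_2x_3 - \tfrac{3}{7}x_3^{2} + \tfrac{3}{7}, LT = x_2x_3.
r = 8x_1x_3 + \tfrac{74}{7}x_2, LT = x_1x_3.

S(g_1,r): lcm = x_1x_2x_3. S = -\tfrac{37}{28}x_2^{2} + \tfrac{11}{7}x_2x_3.
  leading term x_2^{2}: no divisor's leading term divides it; move -\tfrac{37}{28}x_2^{2} to the remainder.
  leading term x_2x_3: subtract (\tfrac{11}{7})·g_3 from \tfrac{11}{7}x_2x_3 → \tfrac{33}{49}x_3^{2} - \tfrac{33}{49}
  leading term x_3^{2}: no divisor's leading term divides it; move \tfrac{33}{49}x_3^{2} to the remainder.
  leading term 1: no divisor's leading term divides it; move -\tfrac{33}{49} to the remainder.
  remainder -\tfrac{37}{28}x_2^{2} + \tfrac{33}{49}x_3^{2} - \tfrac{33}{49} ≠ 0; add m_5 = -\tfrac{37}{28}x_2^{2} + \tfrac{33}{49}x_3^{2} - \tfrac{33}{49} to the basis.

S(g_2,r): lcm = x_1x_3^{2}. S = -x_1 - \tfrac{37}{28}x_2x_3 + \tfrac{11}{7}x_3^{2} - \tfrac{11}{7}.
  leading term x_1: no divisor's leading term divides it; move -x_1 to the remainder.
  leading term x_2x_3: subtract (-\tfrac{37}{28})·g_3 from -\tfrac{37}{28}x_2x_3 + \tfrac{11}{7}x_3^{2} - \tfrac{11}{7} → \tfrac{197}{196}x_3^{2} - \tfrac{197}{196}
  leading term x_3^{2}: no divisor's leading term divides it; move \tfrac{197}{196}x_3^{2} to the remainder.
  leading term 1: no divisor's leading term divides it; move -\tfrac{197}{196} to the remainder.
  remainder -x_1 + \tfrac{197}{196}x_3^{2} - \tfrac{197}{196} ≠ 0; add m_6 = -x_1 + \tfrac{197}{196}x_3^{2} - \tfrac{197}{196} to the basis.

S(g_3,m_5): lcm = x_2^{2}x_3. S = -\tfrac{3}{7}x_2x_3^{2} + \tfrac{3}{7}x_2 + \tfrac{132}{259}x_3^{3} - \tfrac{132}{259}x_3.
  leading term x_2x_3^{2}: subtract (-\tfrac{3}{7}x_3)·g_3 from -\tfrac{3}{7}x_2x_3^{2} + \tfrac{3}{7}x_2 + \tfrac{132}{259}x_3^{3} - \tfrac{132}{259}x_3 → \tfrac{3}{7}x_2 + \tfrac{591}{1813}x_3^{3} - \tfrac{591}{1813}x_3
  leading term x_2: no divisor's leading term divides it; move \tfrac{3}{7}x_2 to the remainder.
  leading term x_3^{3}: no divisor's leading term divides it; move \tfrac{591}{1813}x_3^{3} to the remainder.
  leading term x_3: no divisor's leading term divides it; move -\tfrac{591}{1813}x_3 to the remainder.
  remainder \tfrac{3}{7}x_2 + \tfrac{591}{1813}x_3^{3} - \tfrac{591}{1813}x_3 ≠ 0; add m_7 = \tfrac{3}{7}x_2 + \tfrac{591}{1813}x_3^{3} - \tfrac{591}{1813}x_3 to the basis.

S(g_2,m_6): lcm = x_1x_3^{2}. S = -x_1 + \tfrac{197}{196}x_3^{4} + \tfrac{111}{196}x_3^{2} - \tfrac{11}{7}.
  leading term x_1: subtract (1)·m_6 from -x_1 + \tfrac{197}{196}x_3^{4} + \tfrac{111}{196}x_3^{2} - \tfrac{11}{7} → \tfrac{197}{196}x_3^{4} - \tfrac{43}{98}x_3^{2} - \tfrac{111}{196}
  leading term x_3^{4}: no divisor's leading term divides it; move \tfrac{197}{196}x_3^{4} to the remainder.
  leading term x_3^{2}: no divisor's leading term divides it; move -\tfrac{43}{98}x_3^{2} to the remainder.
  leading term 1: no divisor's leading term divides it; move -\tfrac{111}{196} to the remainder.
  remainder \tfrac{197}{196}x_3^{4} - \tfrac{43}{98}x_3^{2} - \tfrac{111}{196} ≠ 0; add m_8 = \tfrac{197}{196}x_3^{4} - \tfrac{43}{98}x_3^{2} - \tfrac{111}{196} to the basis.

The other S-polynomials (S(g_1,g_2), S(g_1,g_3), S(g_2,g_3), S(g_3,r), S(g_1,m_5), S(g_2,m_5), S(r,m_5), S(g_1,m_6), S(g_3,m_6), S(r,m_6), S(m_5,m_6), S(g_1,m_7), S(g_2,m_7), S(g_3,m_7), S(r,m_7), S(m_5,m_7), S(m_6,m_7), S(g_1,m_8), S(g_2,m_8), S(g_3,m_8), S(r,m_8), S(m_5,m_8), S(m_6,m_8), S(m_7,m_8)) all reduce to 0 modulo the current basis, so we have a Gröbner basis.
Inter-reduce: drop elements whose leading term is divisible by another's, tail-reduce, and make monic.
Reduced Gröbner basis: {x_1 - \tfrac{197}{196}x_3^{2} + \tfrac{197}{196}, x_2 + \tfrac{197}{259}x_3^{3} - \tfrac{197}{259}x_3, x_3^{4} - \tfrac{86}{197}x_3^{2} - \tfrac{111}{197}}.
The reduced Gröbner basis of I + (p) is {x_1 - \tfrac{197}{196}x_3^{2} + \tfrac{197}{196}, x_2 + \tfrac{197}{259}x_3^{3} - \tfrac{197}{259}x_3, x_3^{4} - \tfrac{86}{197}x_3^{2} - \tfrac{111}{197}} ≠ {1}, a proper ideal, so the enlarged system stays consistent: p is independent of I, with normal form 8x_1x_3 + \tfrac{74}{7}x_2.

Ideal membership is decidable via reduction modulo a Gröbner basis.

-x_1x_2 + 8x_1x_3 + 9x_2 is independent of I; its normal form modulo I is 8x_1x_3 + \tfrac{74}{7}x_2.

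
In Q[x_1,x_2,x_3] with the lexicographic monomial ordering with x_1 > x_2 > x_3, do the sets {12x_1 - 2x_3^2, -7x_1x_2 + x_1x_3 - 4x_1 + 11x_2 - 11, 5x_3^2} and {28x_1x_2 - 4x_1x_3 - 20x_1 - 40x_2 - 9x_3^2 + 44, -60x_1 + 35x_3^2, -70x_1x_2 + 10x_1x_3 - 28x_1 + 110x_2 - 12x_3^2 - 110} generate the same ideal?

For a fixed monomial order, each ideal has a unique reduced Gröbner basis; comparing bases decides equality.
Buchberger on the first generating set:
f_1 = 12x_1 - 2x_3^2, LT = x_1.
f_2 = -7x_1x_2 + x_1x_3 - 4x_1 + 11x_2 - 11, LT = x_1x_2.
f_3 = 5x_3^2, LT = x_3^2.

S(f_1,f_2): lcm = x_1x_2. S = 1/7x_1x_3 - 4/7x_1 - 1/6x_2x_3^2 + 11/7x_2 - 11/7.
  leading term x_1x_3: subtract (1/84x_3)·f_1 from 1/7x_1x_3 - 4/7x_1 - 1/6x_2x_3^2 + 11/7x_2 - 11/7 → -4/7x_1 - 1/6x_2x_3^2 + 11/7x_2 + 1/42x_3^3 - 11/7
  leading term x_1: subtract (-1/21)·f_1 from -4/7x_1 - 1/6x_2x_3^2 + 11/7x_2 + 1/42x_3^3 - 11/7 → -1/6x_2x_3^2 + 11/7x_2 + 1/42x_3^3 - 2/21x_3^2 - 11/7
  leading term x_2x_3^2: subtract (-1/30x_2)·f_3 from -1/6x_2x_3^2 + 11/7x_2 + 1/42x_3^3 - 2/21x_3^2 - 11/7 → 11/7x_2 + 1/42x_3^3 - 2/21x_3^2 - 11/7
  leading term x_2: no divisor's leading term divides it; move 11/7x_2 to the remainder.
  leading term x_3^3: subtract (1/210x_3)·f_3 from 1/42x_3^3 - 2/21x_3^2 - 11/7 → -2/21x_3^2 - 11/7
  leading term x_3^2: subtract (-2/105)·f_3 from -2/21x_3^2 - 11/7 → -11/7
  leading term 1: no divisor's leading term divides it; move -11/7 to the remainder.
  remainder 11/7x_2 - 11/7 ≠ 0; add g_4 = 11/7x_2 - 11/7 to the basis.

The other S-polynomials (S(f_1,f_3), S(f_2,f_3), S(f_1,g_4), S(f_2,g_4), S(f_3,g_4)) all reduce to 0 modulo the current basis, so we have a Gröbner basis.
Inter-reduce: drop elements whose leading term is divisible by another's, tail-reduce, and make monic.
Reduced Gröbner basis: {x_1, x_2 - 1, x_3^2}.

Buchberger on the second generating set:
h_1 = 28x_1x_2 - 4x_1x_3 - 20x_1 - 40x_2 - 9x_3^2 + 44, LT = x_1x_2.
h_2 = -60x_1 + 35x_3^2, LT = x_1.
h_3 = -70x_1x_2 + 10x_1x_3 - 28x_1 + 110x_2 - 12x_3^2 - 110, LT = x_1x_2.

S(h_1,h_2): lcm = x_1x_2. S = -1/7x_1x_3 - 5/7x_1 + 7/12x_2x_3^2 - 10/7x_2 - 9/28x_3^2 + 11/7.
  leading term x_1x_3: subtract (1/420x_3)·h_2 from -1/7x_1x_3 - 5/7x_1 + 7/12x_2x_3^2 - 10/7x_2 - 9/28x_3^2 + 11/7 → -5/7x_1 + 7/12x_2x_3^2 - 10/7x_2 - 1/12x_3^3 - 9/28x_3^2 + 11/7
  leading term x_1: subtract (1/84)·h_2 from -5/7x_1 + 7/12x_2x_3^2 - 10/7x_2 - 1/12x_3^3 - 9/28x_3^2 + 11/7 → 7/12x_2x_3^2 - 10/7x_2 - 1/12x_3^3 - 31/42x_3^2 + 11/7
  leading term x_2x_3^2: no divisor's leading term divides it; move 7/12x_2x_3^2 to the remainder.
  leading term x_2: no divisor's leading term divides it; move -10/7x_2 to the remainder.
  leading term x_3^3: no divisor's leading term divides it; move -1/12x_3^3 to the remainder.
  leading term x_3^2: no divisor's leading term divides it; move -31/42x_3^2 to the remainder.
  leading term 1: no divisor's leading term divides it; move 11/7 to the remainder.
  remainder 7/12x_2x_3^2 - 10/7x_2 - 1/12x_3^3 - 31/42x_3^2 + 11/7 ≠ 0; add k_4 = 7/12x_2x_3^2 - 10/7x_2 - 1/12x_3^3 - 31/42x_3^2 + 11/7 to the basis.

S(h_1,h_3): lcm = x_1x_2. S = -39/35x_1 + 1/7x_2 - 69/140x_3^2.
  leading term x_1: subtract (13/700)·h_2 from -39/35x_1 + 1/7x_2 - 69/140x_3^2 → 1/7x_2 - 8/7x_3^2
  leading term x_2: no divisor's leading term divides it; move 1/7x_2 to the remainder.
  leading term x_3^2: no divisor's leading term divides it; move -8/7x_3^2 to the remainder.
  remainder 1/7x_2 - 8/7x_3^2 ≠ 0; add k_5 = 1/7x_2 - 8/7x_3^2 to the basis.

S(h_3,k_4): lcm = x_1x_2x_3^2. S = 120/49x_1x_2 + 408/245x_1x_3^2 - 132/49x_1 - 11/7x_2x_3^2 + 6/35x_3^4 + 11/7x_3^2.
  leading term x_1x_2: subtract (30/343)·h_1 from 120/49x_1x_2 + 408/245x_1x_3^2 - 132/49x_1 - 11/7x_2x_3^2 + 6/35x_3^4 + 11/7x_3^2 → 408/245x_1x_3^2 + 120/343x_1x_3 - 324/343x_1 - 11/7x_2x_3^2 + 1200/343x_2 + 6/35x_3^4 + 809/343x_3^2 - 1320/343
  leading term x_1x_3^2: subtract (-34/1225x_3^2)·h_2 from 408/245x_1x_3^2 + 120/343x_1x_3 - 324/343x_1 - 11/7x_2x_3^2 + 1200/343x_2 + 6/35x_3^4 + 809/343x_3^2 - 1320/343 → 120/343x_1x_3 - 324/343x_1 - 11/7x_2x_3^2 + 1200/343x_2 + 8/7x_3^4 + 809/343x_3^2 - 1320/343
  leading term x_1x_3: subtract (-2/343x_3)·h_2 from 120/343x_1x_3 - 324/343x_1 - 11/7x_2x_3^2 + 1200/343x_2 + 8/7x_3^4 + 809/343x_3^2 - 1320/343 → -324/343x_1 - 11/7x_2x_3^2 + 1200/343x_2 + 8/7x_3^4 + 10/49x_3^3 + 809/343x_3^2 - 1320/343
  leading term x_1: subtract (27/1715)·h_2 from -324/343x_1 - 11/7x_2x_3^2 + 1200/343x_2 + 8/7x_3^4 + 10/49x_3^3 + 809/343x_3^2 - 1320/343 → -11/7x_2x_3^2 + 1200/343x_2 + 8/7x_3^4 + 10/49x_3^3 + 620/343x_3^2 - 1320/343
  leading term x_2x_3^2: subtract (-132/49)·k_4 from -11/7x_2x_3^2 + 1200/343x_2 + 8/7x_3^4 + 10/49x_3^3 + 620/343x_3^2 - 1320/343 → -120/343x_2 + 8/7x_3^4 - 1/49x_3^3 - 62/343x_3^2 + 132/343
  leading term x_2: subtract (-120/49)·k_5 from -120/343x_2 + 8/7x_3^4 - 1/49x_3^3 - 62/343x_3^2 + 132/343 → 8/7x_3^4 - 1/49x_3^3 - 146/49x_3^2 + 132/343
  leading term x_3^4: no divisor's leading term divides it; move 8/7x_3^4 to the remainder.
  leading term x_3^3: no divisor's leading term divides it; move -1/49x_3^3 to the remainder.
  leading term x_3^2: no divisor's leading term divides it; move -146/49x_3^2 to the remainder.
  leading term 1: no divisor's leading term divides it; move 132/343 to the remainder.
  remainder 8/7x_3^4 - 1/49x_3^3 - 146/49x_3^2 + 132/343 ≠ 0; add k_6 = 8/7x_3^4 - 1/49x_3^3 - 146/49x_3^2 + 132/343 to the basis.

The other S-polynomials (S(h_2,h_3), S(h_1,k_4), S(h_2,k_4), S(h_1,k_5), S(h_2,k_5), S(h_3,k_5), S(k_4,k_5), S(h_1,k_6), S(h_2,k_6), S(h_3,k_6), S(k_4,k_6), S(k_5,k_6)) all reduce to 0 modulo the current basis, so we have a Gröbner basis.
Inter-reduce: drop elements whose leading term is divisible by another's, tail-reduce, and make monic.
Reduced Gröbner basis: {x_1 - 7/12x_3^2, x_2 - 8x_3^2, x_3^4 - 1/56x_3^3 - 73/28x_3^2 + 33/98}.

Since the reduced bases disagree, the two ideals are not the same.

No, the ideals differ.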